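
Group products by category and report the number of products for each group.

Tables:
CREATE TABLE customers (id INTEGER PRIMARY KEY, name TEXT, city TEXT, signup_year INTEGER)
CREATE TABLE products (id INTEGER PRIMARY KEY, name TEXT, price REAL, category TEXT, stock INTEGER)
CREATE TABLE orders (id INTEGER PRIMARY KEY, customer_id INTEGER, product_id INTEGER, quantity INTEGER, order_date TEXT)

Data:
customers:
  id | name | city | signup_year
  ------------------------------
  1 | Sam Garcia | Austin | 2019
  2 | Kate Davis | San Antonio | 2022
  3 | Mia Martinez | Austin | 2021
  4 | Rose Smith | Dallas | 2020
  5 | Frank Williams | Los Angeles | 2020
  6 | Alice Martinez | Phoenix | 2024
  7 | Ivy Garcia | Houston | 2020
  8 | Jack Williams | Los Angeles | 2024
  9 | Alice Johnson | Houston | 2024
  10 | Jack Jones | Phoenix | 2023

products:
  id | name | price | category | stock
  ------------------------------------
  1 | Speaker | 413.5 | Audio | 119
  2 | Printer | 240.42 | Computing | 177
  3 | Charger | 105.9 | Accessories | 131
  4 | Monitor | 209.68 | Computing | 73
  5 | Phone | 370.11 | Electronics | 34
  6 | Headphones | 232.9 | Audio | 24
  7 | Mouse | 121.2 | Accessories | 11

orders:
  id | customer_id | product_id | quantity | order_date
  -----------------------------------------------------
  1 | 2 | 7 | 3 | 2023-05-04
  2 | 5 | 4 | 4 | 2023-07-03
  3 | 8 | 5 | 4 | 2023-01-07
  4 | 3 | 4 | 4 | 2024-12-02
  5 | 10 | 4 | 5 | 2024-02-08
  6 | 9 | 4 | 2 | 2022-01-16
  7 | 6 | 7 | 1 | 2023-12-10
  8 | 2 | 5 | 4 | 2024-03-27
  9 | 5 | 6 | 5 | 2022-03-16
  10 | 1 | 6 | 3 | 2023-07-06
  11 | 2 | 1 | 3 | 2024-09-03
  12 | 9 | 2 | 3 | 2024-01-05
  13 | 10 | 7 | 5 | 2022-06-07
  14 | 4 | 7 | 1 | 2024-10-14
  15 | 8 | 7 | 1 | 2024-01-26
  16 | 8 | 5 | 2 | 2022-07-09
SELECT category, COUNT(*) AS n FROM products GROUP BY category

Execution result:
category | n
Accessories | 2
Audio | 2
Computing | 2
Electronics | 1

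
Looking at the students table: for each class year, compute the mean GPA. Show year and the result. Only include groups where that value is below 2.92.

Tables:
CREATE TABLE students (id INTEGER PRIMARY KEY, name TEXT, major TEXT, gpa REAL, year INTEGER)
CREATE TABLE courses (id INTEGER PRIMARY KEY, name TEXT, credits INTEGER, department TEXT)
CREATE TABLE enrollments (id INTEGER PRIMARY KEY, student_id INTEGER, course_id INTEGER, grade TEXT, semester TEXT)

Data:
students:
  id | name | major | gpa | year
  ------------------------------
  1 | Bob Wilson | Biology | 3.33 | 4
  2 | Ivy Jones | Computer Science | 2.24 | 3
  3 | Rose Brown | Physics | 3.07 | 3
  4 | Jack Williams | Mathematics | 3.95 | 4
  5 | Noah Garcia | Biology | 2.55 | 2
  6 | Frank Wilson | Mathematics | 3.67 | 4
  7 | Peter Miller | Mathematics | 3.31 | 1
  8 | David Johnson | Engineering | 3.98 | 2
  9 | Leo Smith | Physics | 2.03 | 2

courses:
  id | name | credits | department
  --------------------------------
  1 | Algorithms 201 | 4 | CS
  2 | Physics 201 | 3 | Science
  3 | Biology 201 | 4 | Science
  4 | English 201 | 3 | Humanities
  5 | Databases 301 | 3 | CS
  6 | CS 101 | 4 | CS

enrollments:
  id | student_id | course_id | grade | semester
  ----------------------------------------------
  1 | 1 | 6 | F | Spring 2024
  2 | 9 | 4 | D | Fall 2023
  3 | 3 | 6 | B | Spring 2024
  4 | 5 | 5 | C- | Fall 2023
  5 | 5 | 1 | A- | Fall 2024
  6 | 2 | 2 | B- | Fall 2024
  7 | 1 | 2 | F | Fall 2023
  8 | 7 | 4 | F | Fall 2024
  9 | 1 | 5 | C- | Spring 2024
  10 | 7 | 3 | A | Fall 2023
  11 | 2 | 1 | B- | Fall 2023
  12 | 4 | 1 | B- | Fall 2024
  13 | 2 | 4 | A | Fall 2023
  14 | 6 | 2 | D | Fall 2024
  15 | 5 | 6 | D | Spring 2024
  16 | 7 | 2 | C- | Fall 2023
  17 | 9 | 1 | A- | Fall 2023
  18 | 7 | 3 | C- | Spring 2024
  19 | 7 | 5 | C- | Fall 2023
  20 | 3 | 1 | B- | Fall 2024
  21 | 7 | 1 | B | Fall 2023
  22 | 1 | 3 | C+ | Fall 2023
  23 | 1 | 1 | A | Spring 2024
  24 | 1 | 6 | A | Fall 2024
SELECT year, AVG(gpa) AS avg_gpa FROM students GROUP BY year HAVING AVG(gpa) < 2.92

Execution result:
year | avg_gpa
2 | 2.85
3 | 2.66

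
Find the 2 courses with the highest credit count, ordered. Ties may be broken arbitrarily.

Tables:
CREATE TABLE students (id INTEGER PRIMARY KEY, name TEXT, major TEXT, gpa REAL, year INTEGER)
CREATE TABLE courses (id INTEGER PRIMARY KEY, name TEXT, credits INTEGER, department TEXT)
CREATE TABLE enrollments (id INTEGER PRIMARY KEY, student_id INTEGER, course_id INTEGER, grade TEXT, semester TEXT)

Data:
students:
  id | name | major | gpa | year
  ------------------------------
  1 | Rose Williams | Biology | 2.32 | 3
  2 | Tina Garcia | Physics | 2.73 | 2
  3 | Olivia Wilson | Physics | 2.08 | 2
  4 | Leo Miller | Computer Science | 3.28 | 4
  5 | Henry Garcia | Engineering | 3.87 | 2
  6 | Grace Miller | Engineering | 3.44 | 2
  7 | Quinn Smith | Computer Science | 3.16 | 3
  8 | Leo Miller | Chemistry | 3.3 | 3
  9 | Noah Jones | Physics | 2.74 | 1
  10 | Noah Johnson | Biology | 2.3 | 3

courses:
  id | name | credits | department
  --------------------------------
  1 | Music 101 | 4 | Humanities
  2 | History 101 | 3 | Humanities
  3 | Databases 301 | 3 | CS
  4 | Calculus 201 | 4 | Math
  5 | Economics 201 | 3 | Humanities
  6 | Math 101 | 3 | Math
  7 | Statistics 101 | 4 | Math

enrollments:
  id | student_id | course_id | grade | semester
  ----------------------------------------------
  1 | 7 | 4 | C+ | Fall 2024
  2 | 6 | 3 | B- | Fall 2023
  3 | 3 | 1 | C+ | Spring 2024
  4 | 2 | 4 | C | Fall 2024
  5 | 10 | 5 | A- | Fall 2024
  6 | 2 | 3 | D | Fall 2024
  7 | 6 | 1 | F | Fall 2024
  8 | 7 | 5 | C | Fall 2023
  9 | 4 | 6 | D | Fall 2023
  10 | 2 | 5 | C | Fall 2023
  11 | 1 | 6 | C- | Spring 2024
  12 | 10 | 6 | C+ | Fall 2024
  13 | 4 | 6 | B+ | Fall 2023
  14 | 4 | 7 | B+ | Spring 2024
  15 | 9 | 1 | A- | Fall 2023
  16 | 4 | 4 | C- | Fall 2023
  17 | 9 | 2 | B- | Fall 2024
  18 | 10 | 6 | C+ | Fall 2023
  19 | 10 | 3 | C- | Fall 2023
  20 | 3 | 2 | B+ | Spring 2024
SELECT name, credits FROM courses ORDER BY credits DESC LIMIT 2

Execution result:
name | credits
Music 101 | 4
Calculus 201 | 4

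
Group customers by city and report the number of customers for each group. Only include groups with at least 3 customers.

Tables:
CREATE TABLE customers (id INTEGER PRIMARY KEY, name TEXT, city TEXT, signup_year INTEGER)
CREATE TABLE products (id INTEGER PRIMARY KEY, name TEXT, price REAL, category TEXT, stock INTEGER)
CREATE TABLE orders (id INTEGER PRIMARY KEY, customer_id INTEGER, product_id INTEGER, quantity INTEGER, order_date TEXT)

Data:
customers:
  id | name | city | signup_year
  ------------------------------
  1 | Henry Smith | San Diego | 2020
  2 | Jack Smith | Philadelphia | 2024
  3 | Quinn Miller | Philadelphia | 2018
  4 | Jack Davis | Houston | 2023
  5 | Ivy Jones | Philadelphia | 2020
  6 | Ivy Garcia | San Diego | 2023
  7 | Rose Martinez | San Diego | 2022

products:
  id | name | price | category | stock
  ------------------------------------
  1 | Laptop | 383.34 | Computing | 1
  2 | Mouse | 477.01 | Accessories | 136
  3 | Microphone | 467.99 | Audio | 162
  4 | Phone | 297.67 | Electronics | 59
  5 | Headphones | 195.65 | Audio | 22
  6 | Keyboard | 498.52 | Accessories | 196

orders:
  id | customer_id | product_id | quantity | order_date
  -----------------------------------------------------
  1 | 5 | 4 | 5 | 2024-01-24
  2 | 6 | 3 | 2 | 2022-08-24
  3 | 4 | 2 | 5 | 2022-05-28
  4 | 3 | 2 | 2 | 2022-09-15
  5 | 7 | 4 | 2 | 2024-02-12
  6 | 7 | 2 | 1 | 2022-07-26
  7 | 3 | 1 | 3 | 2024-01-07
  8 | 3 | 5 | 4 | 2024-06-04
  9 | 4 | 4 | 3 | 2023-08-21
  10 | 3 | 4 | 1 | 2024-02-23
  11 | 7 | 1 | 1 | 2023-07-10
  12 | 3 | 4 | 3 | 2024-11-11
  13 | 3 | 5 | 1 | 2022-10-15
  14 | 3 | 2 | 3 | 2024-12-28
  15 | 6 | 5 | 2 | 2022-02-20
SELECT city, COUNT(*) AS n FROM customers GROUP BY city HAVING COUNT(*) >= 3

Execution result:
city | n
Philadelphia | 3
San Diego | 3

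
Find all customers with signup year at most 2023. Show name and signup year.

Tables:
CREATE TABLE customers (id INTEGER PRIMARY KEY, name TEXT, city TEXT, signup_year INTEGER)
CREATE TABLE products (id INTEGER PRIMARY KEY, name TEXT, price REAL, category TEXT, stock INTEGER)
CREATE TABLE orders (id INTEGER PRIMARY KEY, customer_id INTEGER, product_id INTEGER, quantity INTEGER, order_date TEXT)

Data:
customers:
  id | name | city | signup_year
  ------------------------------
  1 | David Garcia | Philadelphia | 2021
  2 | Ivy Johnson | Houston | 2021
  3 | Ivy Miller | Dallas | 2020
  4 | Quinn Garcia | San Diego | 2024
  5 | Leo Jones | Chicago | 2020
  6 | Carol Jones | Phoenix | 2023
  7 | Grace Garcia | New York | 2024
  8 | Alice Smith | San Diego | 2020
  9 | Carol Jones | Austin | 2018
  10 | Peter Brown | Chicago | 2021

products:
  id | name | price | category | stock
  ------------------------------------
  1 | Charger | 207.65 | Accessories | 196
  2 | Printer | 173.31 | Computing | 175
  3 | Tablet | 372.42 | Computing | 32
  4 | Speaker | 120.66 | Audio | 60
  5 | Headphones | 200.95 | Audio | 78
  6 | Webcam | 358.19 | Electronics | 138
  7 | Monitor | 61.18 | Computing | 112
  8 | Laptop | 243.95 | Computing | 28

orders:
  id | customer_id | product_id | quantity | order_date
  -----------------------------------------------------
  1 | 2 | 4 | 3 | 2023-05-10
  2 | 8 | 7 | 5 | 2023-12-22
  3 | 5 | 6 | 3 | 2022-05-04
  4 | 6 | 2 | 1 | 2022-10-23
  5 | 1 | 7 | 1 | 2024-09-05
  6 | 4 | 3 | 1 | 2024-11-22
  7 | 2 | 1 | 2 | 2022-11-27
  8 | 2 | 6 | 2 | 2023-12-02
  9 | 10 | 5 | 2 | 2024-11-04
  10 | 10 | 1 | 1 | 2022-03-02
SELECT name, signup_year FROM customers WHERE signup_year <= 2023

Execution result:
name | signup_year
David Garcia | 2021
Ivy Johnson | 2021
Ivy Miller | 2020
Leo Jones | 2020
Carol Jones | 2023
Alice Smith | 2020
Carol Jones | 2018
Peter Brown | 2021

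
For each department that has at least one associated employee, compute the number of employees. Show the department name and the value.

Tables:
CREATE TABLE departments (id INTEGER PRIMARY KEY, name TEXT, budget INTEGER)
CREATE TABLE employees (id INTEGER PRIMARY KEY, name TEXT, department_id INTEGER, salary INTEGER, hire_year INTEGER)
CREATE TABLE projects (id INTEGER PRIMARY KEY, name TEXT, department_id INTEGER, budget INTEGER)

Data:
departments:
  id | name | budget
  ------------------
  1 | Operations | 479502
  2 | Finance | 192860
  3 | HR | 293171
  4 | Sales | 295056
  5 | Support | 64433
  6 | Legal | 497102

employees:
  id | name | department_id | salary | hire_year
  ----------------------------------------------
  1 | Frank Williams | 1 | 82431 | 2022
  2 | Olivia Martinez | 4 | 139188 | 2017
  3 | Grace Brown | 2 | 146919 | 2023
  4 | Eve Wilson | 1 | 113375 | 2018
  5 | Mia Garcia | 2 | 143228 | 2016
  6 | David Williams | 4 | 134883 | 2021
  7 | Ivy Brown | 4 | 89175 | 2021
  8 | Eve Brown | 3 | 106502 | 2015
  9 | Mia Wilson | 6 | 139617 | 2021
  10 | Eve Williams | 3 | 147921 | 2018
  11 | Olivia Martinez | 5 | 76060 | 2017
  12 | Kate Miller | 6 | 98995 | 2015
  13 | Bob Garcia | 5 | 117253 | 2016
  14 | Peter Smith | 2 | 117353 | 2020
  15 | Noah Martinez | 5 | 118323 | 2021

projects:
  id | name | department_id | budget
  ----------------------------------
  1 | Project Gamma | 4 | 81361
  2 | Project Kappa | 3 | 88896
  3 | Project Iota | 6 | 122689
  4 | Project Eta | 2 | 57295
SELECT p.name, COUNT(*) AS n FROM employees c JOIN departments p ON c.department_id = p.id GROUP BY p.id, p.name

Execution result:
name | n
Operations | 2
Finance | 3
HR | 2
Sales | 3
Support | 3
Legal | 2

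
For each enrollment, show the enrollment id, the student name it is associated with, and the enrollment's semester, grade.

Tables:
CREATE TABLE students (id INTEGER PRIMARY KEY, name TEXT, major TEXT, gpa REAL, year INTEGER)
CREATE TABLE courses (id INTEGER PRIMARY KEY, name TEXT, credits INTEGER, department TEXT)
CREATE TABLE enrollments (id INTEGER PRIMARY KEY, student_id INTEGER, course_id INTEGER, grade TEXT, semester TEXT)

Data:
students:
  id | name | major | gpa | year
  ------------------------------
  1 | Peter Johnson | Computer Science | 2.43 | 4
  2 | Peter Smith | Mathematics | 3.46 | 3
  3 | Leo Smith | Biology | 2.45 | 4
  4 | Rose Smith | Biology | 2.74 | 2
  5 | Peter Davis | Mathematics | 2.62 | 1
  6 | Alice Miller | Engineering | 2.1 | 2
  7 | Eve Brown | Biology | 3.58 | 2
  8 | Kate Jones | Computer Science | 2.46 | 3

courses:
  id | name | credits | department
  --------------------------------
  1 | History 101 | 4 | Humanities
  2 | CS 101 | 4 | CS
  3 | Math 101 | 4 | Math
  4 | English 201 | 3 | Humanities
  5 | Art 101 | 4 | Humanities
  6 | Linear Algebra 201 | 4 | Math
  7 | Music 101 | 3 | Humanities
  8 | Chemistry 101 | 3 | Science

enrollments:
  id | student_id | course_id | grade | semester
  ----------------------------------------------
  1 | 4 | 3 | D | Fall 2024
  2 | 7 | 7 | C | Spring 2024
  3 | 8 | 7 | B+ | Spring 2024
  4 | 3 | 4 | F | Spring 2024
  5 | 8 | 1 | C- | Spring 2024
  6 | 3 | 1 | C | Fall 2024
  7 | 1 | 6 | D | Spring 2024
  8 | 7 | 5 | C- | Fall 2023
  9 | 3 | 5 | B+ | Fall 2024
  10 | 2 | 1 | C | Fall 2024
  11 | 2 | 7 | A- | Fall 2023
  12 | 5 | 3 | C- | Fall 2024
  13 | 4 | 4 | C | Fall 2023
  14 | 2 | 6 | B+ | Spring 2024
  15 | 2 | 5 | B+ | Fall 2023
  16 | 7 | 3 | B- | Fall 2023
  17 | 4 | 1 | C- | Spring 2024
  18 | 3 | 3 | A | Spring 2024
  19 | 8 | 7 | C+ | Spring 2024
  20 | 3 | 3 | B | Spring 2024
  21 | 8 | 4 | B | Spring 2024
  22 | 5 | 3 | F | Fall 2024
SELECT c.id, p.name AS student, c.semester, c.grade FROM enrollments c JOIN students p ON c.student_id = p.id

Execution result:
id | student | semester | grade
1 | Rose Smith | Fall 2024 | D
2 | Eve Brown | Spring 2024 | C
3 | Kate Jones | Spring 2024 | B+
4 | Leo Smith | Spring 2024 | F
5 | Kate Jones | Spring 2024 | C-
6 | Leo Smith | Fall 2024 | C
7 | Peter Johnson | Spring 2024 | D
8 | Eve Brown | Fall 2023 | C-
9 | Leo Smith | Fall 2024 | B+
10 | Peter Smith | Fall 2024 | C
11 | Peter Smith | Fall 2023 | A-
12 | Peter Davis | Fall 2024 | C-
13 | Rose Smith | Fall 2023 | C
14 | Peter Smith | Spring 2024 | B+
15 | Peter Smith | Fall 2023 | B+
16 | Eve Brown | Fall 2023 | B-
17 | Rose Smith | Spring 2024 | C-
18 | Leo Smith | Spring 2024 | A
19 | Kate Jones | Spring 2024 | C+
20 | Leo Smith | Spring 2024 | B
21 | Kate Jones | Spring 2024 | B
22 | Peter Davis | Fall 2024 | F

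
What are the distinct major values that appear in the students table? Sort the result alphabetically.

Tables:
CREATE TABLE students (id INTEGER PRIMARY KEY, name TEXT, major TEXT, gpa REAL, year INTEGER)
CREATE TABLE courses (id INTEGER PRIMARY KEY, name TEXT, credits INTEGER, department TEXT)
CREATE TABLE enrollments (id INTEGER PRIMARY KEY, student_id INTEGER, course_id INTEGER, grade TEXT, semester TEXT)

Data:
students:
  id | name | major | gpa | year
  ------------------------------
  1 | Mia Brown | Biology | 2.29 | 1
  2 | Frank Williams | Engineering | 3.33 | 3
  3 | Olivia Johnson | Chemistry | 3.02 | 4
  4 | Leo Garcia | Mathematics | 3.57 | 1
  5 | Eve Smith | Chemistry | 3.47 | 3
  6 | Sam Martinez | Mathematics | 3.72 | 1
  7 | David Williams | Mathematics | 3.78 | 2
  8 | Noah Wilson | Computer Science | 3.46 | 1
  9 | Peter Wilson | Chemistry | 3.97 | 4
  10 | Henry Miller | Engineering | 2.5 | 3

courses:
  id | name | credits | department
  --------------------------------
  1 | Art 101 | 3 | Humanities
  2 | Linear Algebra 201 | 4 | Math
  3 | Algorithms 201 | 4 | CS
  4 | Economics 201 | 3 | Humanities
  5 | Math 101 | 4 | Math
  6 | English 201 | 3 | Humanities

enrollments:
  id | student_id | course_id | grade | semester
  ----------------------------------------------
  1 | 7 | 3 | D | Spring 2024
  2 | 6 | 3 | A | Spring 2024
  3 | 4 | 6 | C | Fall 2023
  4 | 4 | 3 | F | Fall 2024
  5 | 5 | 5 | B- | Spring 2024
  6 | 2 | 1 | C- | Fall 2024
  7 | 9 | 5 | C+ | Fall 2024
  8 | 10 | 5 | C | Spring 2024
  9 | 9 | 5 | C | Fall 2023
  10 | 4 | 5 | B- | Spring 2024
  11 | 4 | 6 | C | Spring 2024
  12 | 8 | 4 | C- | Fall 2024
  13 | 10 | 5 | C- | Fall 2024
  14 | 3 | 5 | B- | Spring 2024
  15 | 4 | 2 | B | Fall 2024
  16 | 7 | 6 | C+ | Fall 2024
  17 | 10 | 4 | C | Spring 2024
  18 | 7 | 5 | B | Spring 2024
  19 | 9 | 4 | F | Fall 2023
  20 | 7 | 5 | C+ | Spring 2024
SELECT DISTINCT major FROM students ORDER BY major

Execution result:
major
Biology
Chemistry
Computer Science
Engineering
Mathematics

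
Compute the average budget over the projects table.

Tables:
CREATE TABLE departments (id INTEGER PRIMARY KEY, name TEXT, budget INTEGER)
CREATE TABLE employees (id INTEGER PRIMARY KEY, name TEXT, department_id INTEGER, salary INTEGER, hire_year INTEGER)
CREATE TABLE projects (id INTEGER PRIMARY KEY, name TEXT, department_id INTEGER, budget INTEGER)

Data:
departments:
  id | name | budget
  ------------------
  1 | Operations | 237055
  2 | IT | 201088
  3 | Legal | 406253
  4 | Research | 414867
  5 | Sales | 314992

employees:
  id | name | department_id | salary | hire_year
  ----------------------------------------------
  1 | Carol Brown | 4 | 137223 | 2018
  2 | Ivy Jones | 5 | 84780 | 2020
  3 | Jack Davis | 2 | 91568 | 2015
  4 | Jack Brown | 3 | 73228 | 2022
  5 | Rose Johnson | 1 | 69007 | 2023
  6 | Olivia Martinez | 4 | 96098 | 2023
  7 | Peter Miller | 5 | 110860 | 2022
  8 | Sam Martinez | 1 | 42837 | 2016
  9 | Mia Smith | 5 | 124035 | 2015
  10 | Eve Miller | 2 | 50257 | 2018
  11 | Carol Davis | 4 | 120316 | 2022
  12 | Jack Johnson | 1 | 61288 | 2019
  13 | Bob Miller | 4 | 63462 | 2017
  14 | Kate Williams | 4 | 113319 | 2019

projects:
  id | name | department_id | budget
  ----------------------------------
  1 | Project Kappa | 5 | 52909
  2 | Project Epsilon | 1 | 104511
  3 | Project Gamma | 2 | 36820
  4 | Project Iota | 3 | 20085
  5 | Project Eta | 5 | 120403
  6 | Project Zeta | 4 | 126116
SELECT AVG(budget) FROM projects

Execution result:
76807.33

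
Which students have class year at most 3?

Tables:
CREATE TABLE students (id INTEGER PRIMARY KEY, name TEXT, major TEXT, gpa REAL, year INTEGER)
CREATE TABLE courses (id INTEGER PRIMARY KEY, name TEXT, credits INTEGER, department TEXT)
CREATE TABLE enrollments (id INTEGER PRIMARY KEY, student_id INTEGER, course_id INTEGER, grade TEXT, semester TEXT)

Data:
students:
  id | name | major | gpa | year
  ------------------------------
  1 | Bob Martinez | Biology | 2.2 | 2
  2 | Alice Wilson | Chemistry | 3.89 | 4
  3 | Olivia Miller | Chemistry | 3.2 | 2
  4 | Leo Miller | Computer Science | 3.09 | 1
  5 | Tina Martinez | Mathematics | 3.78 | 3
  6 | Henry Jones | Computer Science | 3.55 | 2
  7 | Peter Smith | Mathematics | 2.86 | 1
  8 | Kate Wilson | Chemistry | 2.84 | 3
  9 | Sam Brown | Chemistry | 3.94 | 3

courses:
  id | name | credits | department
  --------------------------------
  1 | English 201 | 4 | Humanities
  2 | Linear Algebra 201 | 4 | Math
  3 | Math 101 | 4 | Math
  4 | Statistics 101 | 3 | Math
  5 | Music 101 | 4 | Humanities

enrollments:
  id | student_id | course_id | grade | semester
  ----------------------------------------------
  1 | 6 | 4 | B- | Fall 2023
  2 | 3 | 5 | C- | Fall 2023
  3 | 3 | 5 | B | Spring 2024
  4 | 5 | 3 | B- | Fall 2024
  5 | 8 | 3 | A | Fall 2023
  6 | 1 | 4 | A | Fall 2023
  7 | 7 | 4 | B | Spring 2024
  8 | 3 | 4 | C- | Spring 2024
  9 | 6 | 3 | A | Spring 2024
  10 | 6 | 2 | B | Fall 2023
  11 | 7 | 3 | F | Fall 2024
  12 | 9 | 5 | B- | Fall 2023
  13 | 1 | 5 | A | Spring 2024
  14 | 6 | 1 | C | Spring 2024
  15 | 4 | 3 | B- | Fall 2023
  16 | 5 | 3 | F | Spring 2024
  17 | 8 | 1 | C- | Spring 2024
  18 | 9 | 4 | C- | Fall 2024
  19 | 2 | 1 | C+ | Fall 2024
SELECT name, year FROM students WHERE year <= 3

Execution result:
name | year
Bob Martinez | 2
Olivia Miller | 2
Leo Miller | 1
Tina Martinez | 3
Henry Jones | 2
Peter Smith | 1
Kate Wilson | 3
Sam Brown | 3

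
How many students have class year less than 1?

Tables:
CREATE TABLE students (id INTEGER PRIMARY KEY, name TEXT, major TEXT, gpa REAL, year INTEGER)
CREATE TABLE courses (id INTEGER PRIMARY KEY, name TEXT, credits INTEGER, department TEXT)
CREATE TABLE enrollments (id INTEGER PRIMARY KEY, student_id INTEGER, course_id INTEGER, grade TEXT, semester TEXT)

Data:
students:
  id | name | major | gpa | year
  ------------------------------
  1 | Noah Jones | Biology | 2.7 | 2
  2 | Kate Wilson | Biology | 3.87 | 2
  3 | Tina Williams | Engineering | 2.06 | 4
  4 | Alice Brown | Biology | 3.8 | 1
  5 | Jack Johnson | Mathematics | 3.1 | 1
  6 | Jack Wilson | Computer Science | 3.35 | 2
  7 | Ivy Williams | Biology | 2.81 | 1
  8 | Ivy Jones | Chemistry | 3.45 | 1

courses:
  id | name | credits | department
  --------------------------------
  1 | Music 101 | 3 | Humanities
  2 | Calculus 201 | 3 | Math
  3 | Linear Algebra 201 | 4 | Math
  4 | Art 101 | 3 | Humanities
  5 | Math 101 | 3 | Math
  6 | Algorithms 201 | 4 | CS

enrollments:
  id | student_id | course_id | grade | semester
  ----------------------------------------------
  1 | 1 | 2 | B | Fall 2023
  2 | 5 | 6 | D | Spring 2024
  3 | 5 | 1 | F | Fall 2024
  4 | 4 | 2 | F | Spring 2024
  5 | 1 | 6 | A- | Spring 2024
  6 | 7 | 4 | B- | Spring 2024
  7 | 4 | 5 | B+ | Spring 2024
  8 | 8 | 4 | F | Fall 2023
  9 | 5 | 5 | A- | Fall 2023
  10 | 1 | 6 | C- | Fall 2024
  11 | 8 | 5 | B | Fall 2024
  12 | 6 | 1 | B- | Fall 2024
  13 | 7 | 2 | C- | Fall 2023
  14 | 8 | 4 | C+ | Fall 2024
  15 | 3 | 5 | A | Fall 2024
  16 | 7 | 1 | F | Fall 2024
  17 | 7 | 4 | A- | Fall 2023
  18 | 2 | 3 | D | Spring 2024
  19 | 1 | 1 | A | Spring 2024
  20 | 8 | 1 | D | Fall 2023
SELECT COUNT(*) FROM students WHERE year < 1

Execution result:
0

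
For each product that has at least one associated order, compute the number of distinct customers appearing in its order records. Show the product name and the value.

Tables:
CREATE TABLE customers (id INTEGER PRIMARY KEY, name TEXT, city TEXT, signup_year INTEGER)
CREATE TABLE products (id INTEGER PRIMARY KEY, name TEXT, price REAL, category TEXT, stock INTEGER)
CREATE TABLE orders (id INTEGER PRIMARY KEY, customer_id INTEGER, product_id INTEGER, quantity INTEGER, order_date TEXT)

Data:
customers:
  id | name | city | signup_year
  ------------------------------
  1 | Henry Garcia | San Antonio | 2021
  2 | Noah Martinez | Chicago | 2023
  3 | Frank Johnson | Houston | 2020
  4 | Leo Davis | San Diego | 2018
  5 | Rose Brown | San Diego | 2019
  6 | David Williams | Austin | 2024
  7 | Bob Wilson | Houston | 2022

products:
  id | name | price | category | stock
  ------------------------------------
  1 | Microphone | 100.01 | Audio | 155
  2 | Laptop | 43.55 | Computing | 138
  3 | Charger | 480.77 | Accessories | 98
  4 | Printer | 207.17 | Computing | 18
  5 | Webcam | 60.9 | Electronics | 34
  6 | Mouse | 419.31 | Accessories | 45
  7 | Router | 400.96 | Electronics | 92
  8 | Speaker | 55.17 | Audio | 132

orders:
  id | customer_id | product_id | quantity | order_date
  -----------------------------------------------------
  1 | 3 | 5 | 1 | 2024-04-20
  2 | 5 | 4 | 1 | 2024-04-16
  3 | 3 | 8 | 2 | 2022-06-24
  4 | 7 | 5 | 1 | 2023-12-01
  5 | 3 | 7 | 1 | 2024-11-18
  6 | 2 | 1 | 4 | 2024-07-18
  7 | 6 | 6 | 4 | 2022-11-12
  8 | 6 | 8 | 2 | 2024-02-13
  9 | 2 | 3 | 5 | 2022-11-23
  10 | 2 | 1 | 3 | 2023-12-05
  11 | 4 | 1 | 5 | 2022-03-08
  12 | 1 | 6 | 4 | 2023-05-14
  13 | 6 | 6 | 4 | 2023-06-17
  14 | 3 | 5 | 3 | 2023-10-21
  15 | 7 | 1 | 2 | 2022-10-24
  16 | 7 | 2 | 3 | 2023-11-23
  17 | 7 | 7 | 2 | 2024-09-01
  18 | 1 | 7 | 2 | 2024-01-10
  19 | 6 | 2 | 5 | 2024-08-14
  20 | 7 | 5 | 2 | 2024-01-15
SELECT p.name, COUNT(DISTINCT c.customer_id) AS distinct_customer_count FROM orders c JOIN products p ON c.product_id = p.id GROUP BY p.id, p.name

Execution result:
name | distinct_customer_count
Microphone | 3
Laptop | 2
Charger | 1
Printer | 1
Webcam | 2
Mouse | 2
Router | 3
Speaker | 2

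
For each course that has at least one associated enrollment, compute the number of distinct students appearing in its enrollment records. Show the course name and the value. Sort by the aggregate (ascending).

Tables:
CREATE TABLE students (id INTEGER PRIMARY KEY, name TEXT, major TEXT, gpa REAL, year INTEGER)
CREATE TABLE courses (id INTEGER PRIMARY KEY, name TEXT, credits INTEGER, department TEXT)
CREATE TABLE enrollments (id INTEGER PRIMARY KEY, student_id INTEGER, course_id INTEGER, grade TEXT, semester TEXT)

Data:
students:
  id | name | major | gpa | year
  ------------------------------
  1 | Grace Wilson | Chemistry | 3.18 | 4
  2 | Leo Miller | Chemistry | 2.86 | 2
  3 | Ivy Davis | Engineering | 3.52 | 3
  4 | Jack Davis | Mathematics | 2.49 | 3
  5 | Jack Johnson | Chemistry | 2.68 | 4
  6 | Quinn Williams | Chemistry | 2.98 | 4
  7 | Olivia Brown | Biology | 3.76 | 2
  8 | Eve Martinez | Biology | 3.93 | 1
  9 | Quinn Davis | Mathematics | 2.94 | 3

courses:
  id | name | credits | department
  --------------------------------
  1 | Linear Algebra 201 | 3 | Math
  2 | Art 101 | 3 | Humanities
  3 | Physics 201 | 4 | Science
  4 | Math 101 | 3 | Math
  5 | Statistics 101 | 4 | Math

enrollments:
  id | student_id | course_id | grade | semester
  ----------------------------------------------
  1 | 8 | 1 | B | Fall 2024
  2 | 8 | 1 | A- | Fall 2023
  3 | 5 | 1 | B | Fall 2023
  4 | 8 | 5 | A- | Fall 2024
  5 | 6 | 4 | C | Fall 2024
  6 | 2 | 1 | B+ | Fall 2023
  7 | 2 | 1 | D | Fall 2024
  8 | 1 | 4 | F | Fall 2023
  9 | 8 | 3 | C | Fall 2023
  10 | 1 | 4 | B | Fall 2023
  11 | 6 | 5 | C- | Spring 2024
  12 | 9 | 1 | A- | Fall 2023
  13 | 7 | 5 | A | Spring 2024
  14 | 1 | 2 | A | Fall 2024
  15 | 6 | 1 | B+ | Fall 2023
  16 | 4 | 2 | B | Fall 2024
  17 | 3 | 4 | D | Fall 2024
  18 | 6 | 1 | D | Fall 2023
SELECT p.name, COUNT(DISTINCT c.student_id) AS distinct_student_count FROM enrollments c JOIN courses p ON c.course_id = p.id GROUP BY p.id, p.name ORDER BY distinct_student_count ASC

Execution result:
name | distinct_student_count
Physics 201 | 1
Art 101 | 2
Math 101 | 3
Statistics 101 | 3
Linear Algebra 201 | 5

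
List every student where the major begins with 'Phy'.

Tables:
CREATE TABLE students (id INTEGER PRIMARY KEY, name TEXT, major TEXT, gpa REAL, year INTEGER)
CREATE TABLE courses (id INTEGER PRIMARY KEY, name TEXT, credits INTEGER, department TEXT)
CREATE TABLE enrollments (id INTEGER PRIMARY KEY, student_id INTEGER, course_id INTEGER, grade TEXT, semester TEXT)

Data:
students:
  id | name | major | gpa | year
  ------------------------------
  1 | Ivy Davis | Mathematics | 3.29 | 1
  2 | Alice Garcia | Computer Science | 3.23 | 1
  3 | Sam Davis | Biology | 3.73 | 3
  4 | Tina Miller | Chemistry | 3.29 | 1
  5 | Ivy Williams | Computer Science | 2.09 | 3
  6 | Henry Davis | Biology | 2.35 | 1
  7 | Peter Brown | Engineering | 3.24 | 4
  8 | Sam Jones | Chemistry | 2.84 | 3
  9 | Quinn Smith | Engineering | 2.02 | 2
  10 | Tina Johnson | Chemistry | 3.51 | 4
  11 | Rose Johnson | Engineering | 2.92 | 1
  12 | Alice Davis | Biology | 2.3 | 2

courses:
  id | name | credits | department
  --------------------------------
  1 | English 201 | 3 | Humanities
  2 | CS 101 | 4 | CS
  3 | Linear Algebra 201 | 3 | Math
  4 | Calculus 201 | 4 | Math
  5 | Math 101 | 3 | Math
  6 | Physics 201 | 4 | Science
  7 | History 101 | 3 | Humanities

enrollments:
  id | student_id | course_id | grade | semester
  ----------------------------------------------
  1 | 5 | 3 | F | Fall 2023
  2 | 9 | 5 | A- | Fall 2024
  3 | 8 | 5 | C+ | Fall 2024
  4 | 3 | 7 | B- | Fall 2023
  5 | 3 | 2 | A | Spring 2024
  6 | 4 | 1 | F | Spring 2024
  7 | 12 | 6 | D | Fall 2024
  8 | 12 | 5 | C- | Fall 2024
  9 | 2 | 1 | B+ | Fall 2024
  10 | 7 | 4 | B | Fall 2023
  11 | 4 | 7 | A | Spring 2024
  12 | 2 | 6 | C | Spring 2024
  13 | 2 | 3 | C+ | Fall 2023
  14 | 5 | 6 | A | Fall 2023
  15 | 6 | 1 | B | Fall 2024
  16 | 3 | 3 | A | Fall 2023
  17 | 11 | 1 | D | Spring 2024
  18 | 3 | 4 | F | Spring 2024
SELECT name, major FROM students WHERE major LIKE 'Phy%'

Execution result:
(no rows)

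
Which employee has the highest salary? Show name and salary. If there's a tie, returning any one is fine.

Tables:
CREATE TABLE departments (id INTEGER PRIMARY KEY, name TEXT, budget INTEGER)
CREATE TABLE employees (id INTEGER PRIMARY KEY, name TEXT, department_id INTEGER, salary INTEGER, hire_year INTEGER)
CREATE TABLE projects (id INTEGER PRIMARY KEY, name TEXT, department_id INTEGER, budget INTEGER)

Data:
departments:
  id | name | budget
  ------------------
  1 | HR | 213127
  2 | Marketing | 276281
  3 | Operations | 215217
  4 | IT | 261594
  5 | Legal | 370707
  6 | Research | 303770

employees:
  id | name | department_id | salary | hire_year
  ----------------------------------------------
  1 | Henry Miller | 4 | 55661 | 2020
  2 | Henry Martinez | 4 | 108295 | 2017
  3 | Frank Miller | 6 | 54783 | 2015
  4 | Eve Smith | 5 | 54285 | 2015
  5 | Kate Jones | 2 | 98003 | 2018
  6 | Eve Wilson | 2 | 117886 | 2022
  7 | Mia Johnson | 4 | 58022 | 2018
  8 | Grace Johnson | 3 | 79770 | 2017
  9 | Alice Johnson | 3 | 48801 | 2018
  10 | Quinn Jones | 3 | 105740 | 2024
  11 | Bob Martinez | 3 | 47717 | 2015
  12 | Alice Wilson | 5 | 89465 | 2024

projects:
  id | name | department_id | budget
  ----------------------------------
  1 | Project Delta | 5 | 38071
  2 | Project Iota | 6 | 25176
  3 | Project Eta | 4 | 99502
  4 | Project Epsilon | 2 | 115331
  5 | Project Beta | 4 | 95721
SELECT name, salary FROM employees ORDER BY salary DESC LIMIT 1

Execution result:
name | salary
Eve Wilson | 117886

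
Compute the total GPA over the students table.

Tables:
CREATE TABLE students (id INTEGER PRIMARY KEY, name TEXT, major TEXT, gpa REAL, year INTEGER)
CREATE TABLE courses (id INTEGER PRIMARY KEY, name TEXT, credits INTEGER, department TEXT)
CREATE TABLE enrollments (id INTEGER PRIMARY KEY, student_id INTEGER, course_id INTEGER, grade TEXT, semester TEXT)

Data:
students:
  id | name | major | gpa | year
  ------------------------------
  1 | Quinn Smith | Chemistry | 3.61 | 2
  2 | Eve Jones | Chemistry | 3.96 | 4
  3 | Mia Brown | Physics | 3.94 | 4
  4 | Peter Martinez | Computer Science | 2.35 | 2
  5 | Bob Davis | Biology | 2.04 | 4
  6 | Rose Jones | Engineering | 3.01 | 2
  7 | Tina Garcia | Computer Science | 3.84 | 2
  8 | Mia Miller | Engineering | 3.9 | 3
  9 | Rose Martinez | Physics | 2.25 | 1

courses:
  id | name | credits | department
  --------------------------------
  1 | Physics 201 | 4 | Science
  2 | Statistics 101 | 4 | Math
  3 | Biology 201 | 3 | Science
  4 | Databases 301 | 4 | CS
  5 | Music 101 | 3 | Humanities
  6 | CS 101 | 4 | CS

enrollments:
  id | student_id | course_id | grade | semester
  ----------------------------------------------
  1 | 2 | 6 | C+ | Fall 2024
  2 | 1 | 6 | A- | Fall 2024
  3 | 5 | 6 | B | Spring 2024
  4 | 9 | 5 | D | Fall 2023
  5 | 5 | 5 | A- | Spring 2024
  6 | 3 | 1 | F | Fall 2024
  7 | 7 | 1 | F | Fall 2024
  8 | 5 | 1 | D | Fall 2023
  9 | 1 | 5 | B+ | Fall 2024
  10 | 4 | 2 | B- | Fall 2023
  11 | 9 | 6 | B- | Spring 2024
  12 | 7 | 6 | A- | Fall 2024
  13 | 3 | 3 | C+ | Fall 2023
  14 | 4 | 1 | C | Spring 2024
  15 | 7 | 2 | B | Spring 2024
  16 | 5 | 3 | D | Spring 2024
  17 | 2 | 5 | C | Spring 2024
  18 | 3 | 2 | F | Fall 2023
SELECT SUM(gpa) FROM students

Execution result:
28.90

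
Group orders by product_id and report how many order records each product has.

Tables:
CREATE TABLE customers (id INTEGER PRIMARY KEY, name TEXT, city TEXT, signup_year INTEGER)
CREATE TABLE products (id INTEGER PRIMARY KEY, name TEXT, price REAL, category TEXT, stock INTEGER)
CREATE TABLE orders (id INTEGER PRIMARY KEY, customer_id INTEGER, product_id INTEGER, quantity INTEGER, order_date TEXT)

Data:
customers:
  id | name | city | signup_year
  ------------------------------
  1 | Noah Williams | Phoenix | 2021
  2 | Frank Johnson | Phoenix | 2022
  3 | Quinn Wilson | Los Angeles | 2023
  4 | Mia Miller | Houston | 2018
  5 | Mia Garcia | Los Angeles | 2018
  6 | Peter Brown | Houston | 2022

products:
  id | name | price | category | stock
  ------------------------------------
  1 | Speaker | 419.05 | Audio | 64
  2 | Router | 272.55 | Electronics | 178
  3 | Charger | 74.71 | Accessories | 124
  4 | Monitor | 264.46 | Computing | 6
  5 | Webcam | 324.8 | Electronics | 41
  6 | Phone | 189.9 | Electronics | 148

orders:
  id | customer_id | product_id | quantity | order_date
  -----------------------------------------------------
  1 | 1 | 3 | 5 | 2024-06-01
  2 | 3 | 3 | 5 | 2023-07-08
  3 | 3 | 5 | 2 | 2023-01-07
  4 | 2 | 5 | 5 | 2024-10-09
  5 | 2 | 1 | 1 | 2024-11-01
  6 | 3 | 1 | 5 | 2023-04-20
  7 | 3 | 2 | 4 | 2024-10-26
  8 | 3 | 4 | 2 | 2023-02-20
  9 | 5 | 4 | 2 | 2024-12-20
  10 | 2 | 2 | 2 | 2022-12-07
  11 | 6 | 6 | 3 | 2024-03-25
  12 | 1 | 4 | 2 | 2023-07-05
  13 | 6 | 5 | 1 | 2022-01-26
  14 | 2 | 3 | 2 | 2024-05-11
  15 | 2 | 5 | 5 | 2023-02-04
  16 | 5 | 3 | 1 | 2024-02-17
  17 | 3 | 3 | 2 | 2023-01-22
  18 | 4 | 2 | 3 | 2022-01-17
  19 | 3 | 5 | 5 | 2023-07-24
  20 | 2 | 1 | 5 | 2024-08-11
SELECT product_id, COUNT(*) AS order_count FROM orders GROUP BY product_id

Execution result:
product_id | order_count
1 | 3
2 | 3
3 | 5
4 | 3
5 | 5
6 | 1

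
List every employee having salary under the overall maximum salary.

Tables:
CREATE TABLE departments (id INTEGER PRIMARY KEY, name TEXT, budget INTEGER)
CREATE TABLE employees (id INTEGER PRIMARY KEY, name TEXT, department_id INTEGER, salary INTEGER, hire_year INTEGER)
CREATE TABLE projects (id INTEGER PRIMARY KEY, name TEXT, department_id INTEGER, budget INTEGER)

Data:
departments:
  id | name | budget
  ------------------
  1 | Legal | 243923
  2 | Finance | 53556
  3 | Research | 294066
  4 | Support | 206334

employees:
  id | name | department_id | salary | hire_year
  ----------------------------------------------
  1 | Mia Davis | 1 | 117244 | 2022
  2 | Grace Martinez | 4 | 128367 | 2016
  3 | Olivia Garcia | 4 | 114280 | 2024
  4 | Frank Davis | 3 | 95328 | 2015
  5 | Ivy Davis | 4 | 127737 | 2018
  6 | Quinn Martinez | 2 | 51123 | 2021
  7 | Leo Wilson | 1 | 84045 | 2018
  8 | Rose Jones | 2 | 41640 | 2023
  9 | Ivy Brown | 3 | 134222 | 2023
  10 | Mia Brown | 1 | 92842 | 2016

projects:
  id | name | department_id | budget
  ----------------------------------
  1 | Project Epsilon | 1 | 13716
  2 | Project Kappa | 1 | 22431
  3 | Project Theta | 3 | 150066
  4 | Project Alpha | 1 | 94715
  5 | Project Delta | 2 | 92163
SELECT name, salary FROM employees WHERE salary < (SELECT MAX(salary) FROM employees)

Execution result:
name | salary
Mia Davis | 117244
Grace Martinez | 128367
Olivia Garcia | 114280
Frank Davis | 95328
Ivy Davis | 127737
Quinn Martinez | 51123
Leo Wilson | 84045
Rose Jones | 41640
Mia Brown | 92842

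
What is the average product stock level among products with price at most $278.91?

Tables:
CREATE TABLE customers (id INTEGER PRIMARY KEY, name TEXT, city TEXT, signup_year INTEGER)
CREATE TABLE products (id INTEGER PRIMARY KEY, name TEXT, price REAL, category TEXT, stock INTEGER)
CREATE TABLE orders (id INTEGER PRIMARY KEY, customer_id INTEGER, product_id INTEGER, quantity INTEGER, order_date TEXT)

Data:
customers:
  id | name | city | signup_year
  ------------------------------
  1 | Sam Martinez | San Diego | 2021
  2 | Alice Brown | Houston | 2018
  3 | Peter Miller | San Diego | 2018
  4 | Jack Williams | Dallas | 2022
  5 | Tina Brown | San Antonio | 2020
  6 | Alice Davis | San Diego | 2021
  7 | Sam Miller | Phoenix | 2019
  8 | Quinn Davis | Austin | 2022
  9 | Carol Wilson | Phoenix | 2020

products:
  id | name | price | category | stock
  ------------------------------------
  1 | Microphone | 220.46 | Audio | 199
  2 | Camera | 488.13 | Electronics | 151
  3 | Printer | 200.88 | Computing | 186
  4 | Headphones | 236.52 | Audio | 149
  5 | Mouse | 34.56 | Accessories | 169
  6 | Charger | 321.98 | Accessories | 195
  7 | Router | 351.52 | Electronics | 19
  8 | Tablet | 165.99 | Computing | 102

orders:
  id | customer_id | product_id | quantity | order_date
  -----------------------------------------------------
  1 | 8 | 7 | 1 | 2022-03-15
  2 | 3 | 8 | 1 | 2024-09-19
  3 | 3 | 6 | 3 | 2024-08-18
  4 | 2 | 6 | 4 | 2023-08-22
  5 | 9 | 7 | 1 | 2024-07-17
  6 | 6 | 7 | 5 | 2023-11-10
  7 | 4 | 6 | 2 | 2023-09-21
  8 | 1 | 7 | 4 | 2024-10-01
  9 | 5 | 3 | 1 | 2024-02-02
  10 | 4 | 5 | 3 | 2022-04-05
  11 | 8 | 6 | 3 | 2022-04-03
SELECT AVG(stock) FROM products WHERE price <= 278.91

Execution result:
161.00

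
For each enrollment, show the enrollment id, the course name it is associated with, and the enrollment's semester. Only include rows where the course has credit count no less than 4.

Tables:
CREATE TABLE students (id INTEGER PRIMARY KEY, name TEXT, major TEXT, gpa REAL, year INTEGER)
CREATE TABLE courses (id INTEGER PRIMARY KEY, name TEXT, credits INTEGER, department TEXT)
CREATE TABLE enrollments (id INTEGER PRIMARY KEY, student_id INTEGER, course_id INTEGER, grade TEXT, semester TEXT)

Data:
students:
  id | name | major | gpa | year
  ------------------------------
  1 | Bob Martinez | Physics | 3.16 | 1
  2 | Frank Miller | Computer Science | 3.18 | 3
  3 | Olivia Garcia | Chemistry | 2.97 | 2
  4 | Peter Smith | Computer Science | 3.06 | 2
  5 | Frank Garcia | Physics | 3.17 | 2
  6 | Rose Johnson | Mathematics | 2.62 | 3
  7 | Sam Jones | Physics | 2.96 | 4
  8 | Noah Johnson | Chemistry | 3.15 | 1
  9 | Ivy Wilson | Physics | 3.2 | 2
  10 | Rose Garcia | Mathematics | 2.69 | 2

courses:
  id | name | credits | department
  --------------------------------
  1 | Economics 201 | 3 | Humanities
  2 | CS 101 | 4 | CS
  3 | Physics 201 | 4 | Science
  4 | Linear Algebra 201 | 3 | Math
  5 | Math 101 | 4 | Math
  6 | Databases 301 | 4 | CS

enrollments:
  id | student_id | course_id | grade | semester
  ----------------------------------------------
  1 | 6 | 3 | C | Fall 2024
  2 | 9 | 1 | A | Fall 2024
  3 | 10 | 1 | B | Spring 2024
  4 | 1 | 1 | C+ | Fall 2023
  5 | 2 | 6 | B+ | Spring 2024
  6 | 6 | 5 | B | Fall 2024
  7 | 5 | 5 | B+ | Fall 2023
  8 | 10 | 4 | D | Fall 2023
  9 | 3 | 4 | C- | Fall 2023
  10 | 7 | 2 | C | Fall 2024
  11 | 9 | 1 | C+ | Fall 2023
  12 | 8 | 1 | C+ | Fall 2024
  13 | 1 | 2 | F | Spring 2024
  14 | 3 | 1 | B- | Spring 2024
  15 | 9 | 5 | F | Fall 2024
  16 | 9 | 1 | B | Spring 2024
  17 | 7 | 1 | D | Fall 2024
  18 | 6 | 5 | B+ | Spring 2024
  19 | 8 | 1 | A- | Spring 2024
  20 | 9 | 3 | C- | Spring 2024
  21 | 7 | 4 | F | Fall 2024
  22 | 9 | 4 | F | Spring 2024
SELECT c.id, p.name AS course, c.semester FROM enrollments c JOIN courses p ON c.course_id = p.id WHERE p.credits >= 4

Execution result:
id | course | semester
1 | Physics 201 | Fall 2024
5 | Databases 301 | Spring 2024
6 | Math 101 | Fall 2024
7 | Math 101 | Fall 2023
10 | CS 101 | Fall 2024
13 | CS 101 | Spring 2024
15 | Math 101 | Fall 2024
18 | Math 101 | Spring 2024
20 | Physics 201 | Spring 2024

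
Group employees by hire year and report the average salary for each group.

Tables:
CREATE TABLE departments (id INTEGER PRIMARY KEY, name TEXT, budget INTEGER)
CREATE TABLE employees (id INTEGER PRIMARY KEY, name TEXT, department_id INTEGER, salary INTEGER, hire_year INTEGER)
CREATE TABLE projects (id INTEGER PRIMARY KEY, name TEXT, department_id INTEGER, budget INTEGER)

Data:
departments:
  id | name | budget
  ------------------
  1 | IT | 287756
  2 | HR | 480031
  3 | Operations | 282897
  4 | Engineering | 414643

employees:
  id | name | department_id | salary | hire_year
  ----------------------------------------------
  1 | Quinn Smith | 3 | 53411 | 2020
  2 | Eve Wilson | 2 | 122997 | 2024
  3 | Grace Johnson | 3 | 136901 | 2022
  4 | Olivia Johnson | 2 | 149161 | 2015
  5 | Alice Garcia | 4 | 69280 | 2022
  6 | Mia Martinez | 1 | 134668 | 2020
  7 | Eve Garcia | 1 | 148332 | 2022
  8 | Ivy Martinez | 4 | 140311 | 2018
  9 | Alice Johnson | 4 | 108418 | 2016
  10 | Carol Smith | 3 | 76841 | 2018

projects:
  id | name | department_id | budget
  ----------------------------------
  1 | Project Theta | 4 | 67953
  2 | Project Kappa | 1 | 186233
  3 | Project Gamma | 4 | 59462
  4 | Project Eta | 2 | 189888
SELECT hire_year, AVG(salary) AS avg_salary FROM employees GROUP BY hire_year

Execution result:
hire_year | avg_salary
2015 | 149161.00
2016 | 108418.00
2018 | 108576.00
2020 | 94039.50
2022 | 118171.00
2024 | 122997.00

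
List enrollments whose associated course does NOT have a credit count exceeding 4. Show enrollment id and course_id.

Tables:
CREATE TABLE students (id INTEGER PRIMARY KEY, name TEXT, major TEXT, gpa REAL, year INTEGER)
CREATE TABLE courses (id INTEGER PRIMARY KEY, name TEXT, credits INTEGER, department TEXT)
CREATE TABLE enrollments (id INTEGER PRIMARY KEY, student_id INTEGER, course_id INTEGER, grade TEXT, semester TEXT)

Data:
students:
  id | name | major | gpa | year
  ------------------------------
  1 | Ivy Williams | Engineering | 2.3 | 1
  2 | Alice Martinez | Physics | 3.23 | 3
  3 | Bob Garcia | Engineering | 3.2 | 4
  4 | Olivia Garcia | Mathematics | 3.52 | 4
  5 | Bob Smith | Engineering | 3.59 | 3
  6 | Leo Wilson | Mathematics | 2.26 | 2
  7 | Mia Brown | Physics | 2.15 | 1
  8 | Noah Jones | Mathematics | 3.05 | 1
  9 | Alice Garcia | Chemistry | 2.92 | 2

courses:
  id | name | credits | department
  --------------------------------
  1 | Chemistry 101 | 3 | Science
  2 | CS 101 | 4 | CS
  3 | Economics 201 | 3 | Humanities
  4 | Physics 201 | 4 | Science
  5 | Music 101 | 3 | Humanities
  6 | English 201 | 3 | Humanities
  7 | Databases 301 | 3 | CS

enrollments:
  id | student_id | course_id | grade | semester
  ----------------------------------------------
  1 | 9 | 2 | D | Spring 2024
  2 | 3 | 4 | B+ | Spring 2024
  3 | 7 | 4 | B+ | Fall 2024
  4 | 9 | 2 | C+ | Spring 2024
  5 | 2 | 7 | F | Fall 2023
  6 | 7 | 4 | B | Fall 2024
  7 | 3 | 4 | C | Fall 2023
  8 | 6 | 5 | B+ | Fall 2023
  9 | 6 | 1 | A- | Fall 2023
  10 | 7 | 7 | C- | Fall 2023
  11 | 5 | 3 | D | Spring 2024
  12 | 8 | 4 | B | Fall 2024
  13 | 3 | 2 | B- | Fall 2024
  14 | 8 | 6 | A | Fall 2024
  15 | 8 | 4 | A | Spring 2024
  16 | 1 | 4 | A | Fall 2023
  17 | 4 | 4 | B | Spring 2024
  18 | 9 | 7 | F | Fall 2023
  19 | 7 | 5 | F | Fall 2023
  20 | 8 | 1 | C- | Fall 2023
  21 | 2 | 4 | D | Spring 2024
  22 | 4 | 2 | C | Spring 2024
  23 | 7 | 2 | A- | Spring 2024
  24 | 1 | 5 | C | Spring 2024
SELECT id, course_id FROM enrollments WHERE course_id NOT IN (SELECT id FROM courses WHERE credits > 4)

Execution result:
id | course_id
1 | 2
2 | 4
3 | 4
4 | 2
5 | 7
6 | 4
7 | 4
8 | 5
9 | 1
10 | 7
11 | 3
12 | 4
13 | 2
14 | 6
15 | 4
16 | 4
17 | 4
18 | 7
19 | 5
20 | 1
21 | 4
22 | 2
23 | 2
24 | 5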